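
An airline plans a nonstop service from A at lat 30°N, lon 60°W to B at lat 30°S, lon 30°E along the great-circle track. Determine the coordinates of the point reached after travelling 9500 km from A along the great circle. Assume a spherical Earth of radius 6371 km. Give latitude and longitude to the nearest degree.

≈ lat 20°S, lon 12°E

Convert each endpoint to a unit vector on the sphere (x = cos φ cos λ, y = cos φ sin λ, z = sin φ).
The central angle between the endpoints is δ = arccos(p₁·p₂) ≈ 1.823 rad (104.5°). The total great-circle distance is δ·R ≈ 1.823 × 6371 ≈ 11617 km, so the target fraction is f = 9500/11617 ≈ 0.818.
Interpolate at f ≈ 0.818 with slerp weights a = sin((1−f)δ)/sin δ ≈ 0.337, b = sin(fδ)/sin δ ≈ 1.030.
p = a·p₁ + b·p₂ ≈ (0.918, 0.193, -0.346); φ = arcsin(p_z) ≈ -20.26°, λ = atan2(p_y, p_x) ≈ 11.88°.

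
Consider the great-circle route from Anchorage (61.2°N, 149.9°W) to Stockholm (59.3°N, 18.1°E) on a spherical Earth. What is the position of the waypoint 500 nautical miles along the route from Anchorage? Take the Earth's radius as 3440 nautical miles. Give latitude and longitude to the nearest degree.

Write both endpoints as unit vectors p₁, p₂ with components (cos φ cos λ, cos φ sin λ, sin φ).
The central angle between the endpoints is δ = arccos(p₁·p₂) ≈ 1.032 rad (59.1°). The total great-circle distance is δ·R ≈ 1.032 × 3440 ≈ 3551 nmi, so the target fraction is f = 500/3551 ≈ 0.141.
Interpolate at f ≈ 0.141 with slerp weights a = sin((1−f)δ)/sin δ ≈ 0.903, b = sin(fδ)/sin δ ≈ 0.169.
p = a·p₁ + b·p₂ ≈ (-0.294, -0.191, 0.936); φ = arcsin(p_z) ≈ 69.44°, λ = atan2(p_y, p_x) ≈ -146.98°.

≈ 69°N, 147°W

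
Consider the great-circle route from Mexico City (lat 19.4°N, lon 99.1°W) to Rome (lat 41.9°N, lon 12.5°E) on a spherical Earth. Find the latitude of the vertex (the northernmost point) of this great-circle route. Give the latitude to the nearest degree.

The great circle lies in the plane with unit normal n̂ = (p₁ × p₂)/|p₁ × p₂|.
Here n̂_z ≈ +0.653; the vertex latitude is φ_max = arccos|n̂_z| ≈ 49.2°.
Check via Clairaut: cos φ_max = |cos φ₁| · sin C = cos(19.4°)·sin(43.8°) ≈ 0.653, again giving ≈ 49.2°.

≈ 49°N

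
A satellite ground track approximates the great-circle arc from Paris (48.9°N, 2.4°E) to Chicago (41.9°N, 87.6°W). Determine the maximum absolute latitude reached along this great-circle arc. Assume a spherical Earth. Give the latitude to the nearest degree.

≈ 56°N

The great circle lies in the plane with unit normal n̂ = (p₁ × p₂)/|p₁ × p₂|.
Here n̂_z ≈ -0.566; the vertex latitude is φ_max = arccos|n̂_z| ≈ 55.5°.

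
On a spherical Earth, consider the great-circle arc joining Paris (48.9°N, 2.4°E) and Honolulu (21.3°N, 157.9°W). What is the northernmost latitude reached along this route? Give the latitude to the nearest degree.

The great circle lies in the plane with unit normal n̂ = (p₁ × p₂)/|p₁ × p₂|.
Here n̂_z ≈ -0.217; the vertex latitude is φ_max = arccos|n̂_z| ≈ 77.5°.
Check via Clairaut: cos φ_max = |cos φ₁| · sin C = cos(48.9°)·sin(19.2°) ≈ 0.217, again giving ≈ 77.5°.

≈ 77°N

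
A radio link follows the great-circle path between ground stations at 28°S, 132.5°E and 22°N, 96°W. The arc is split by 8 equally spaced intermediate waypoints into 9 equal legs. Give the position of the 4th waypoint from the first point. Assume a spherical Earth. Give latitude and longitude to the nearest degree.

Write both endpoints as unit vectors p₁, p₂ with components (cos φ cos λ, cos φ sin λ, sin φ).
The central angle between the endpoints is δ = arccos(p₁·p₂) ≈ 2.372 rad (135.9°).
Interpolate at f = 4/9 with slerp weights a = sin((1−f)δ)/sin δ ≈ 1.392, b = sin(fδ)/sin δ ≈ 1.250.
p = a·p₁ + b·p₂ ≈ (-0.951, -0.247, -0.185); φ = arcsin(p_z) ≈ -10.67°, λ = atan2(p_y, p_x) ≈ -165.47°.

≈ 11°S, 165°W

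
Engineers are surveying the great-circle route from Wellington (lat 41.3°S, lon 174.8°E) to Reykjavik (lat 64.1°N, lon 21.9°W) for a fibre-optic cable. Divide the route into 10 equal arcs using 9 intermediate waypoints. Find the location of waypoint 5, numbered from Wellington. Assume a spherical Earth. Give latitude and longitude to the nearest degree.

Convert each endpoint to a unit vector on the sphere (x = cos φ cos λ, y = cos φ sin λ, z = sin φ).
The central angle between the endpoints is δ = arccos(p₁·p₂) ≈ 2.709 rad (155.2°).
Interpolate at f = 5/10 with slerp weights a = sin((1−f)δ)/sin δ ≈ 2.332, b = sin(fδ)/sin δ ≈ 2.332.
p = a·p₁ + b·p₂ ≈ (-0.799, -0.221, 0.559); φ = arcsin(p_z) ≈ 33.95°, λ = atan2(p_y, p_x) ≈ -164.54°.

≈ lat 34°N, lon 165°W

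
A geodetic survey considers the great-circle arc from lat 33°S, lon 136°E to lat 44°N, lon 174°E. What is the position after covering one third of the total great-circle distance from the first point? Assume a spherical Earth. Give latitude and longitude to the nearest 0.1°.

≈ lat 7.2°S, lon 148.2°E

The haversine formula gives a central angle δ ≈ 1.474 rad (84.4°) between the endpoints.
Interpolate at f = 1/3 with slerp weights a = sin((1−f)δ)/sin δ ≈ 0.836, b = sin(fδ)/sin δ ≈ 0.474.
p = a·p₁ + b·p₂ ≈ (-0.843, 0.523, -0.126); φ = arcsin(p_z) ≈ -7.24°, λ = atan2(p_y, p_x) ≈ 148.21°.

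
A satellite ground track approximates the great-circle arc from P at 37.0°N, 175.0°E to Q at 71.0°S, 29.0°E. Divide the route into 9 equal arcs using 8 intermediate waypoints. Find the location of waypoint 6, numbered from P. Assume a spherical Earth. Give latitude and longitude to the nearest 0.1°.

≈ 53.9°S, 145.2°E

The haversine formula gives a central angle δ ≈ 2.473 rad (141.7°) between the endpoints.
Interpolate at f = 6/9 with slerp weights a = sin((1−f)δ)/sin δ ≈ 1.184, b = sin(fδ)/sin δ ≈ 1.608.
p = a·p₁ + b·p₂ ≈ (-0.484, 0.336, -0.808); φ = arcsin(p_z) ≈ -53.89°, λ = atan2(p_y, p_x) ≈ 145.22°.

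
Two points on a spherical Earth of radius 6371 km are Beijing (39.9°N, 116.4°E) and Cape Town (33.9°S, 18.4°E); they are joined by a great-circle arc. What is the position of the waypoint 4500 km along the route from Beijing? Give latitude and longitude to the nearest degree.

Convert each endpoint to a unit vector on the sphere (x = cos φ cos λ, y = cos φ sin λ, z = sin φ).
The central angle between the endpoints is δ = arccos(p₁·p₂) ≈ 2.034 rad (116.5°). The total great-circle distance is δ·R ≈ 2.034 × 6371 ≈ 12956 km, so the target fraction is f = 4500/12956 ≈ 0.347.
Interpolate at f ≈ 0.347 with slerp weights a = sin((1−f)δ)/sin δ ≈ 1.085, b = sin(fδ)/sin δ ≈ 0.725.
p = a·p₁ + b·p₂ ≈ (0.201, 0.935, 0.291); φ = arcsin(p_z) ≈ 16.93°, λ = atan2(p_y, p_x) ≈ 77.85°.

≈ (17°N, 78°E)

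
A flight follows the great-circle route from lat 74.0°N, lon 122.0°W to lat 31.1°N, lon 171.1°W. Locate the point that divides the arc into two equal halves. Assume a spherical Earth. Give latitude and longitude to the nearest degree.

Convert each endpoint to a unit vector on the sphere (x = cos φ cos λ, y = cos φ sin λ, z = sin φ).
The central angle between the endpoints is δ = arccos(p₁·p₂) ≈ 0.862 rad (49.4°).
Interpolate at f = 1/2 with slerp weights a = sin((1−f)δ)/sin δ ≈ 0.550, b = sin(fδ)/sin δ ≈ 0.550.
p = a·p₁ + b·p₂ ≈ (-0.546, -0.202, 0.813); φ = arcsin(p_z) ≈ 54.41°, λ = atan2(p_y, p_x) ≈ -159.74°.

≈ lat 54°N, lon 160°W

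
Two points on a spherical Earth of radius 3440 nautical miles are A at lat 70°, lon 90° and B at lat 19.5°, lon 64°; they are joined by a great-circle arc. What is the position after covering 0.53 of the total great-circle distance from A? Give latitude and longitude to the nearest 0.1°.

≈ lat 43.8°, lon 70.3°

Write both endpoints as unit vectors p₁, p₂ with components (cos φ cos λ, cos φ sin λ, sin φ).
The central angle between the endpoints is δ = arccos(p₁·p₂) ≈ 0.923 rad (52.9°).
Interpolate at f = 0.53 with slerp weights a = sin((1−f)δ)/sin δ ≈ 0.527, b = sin(fδ)/sin δ ≈ 0.589.
p = a·p₁ + b·p₂ ≈ (0.244, 0.680, 0.692); φ = arcsin(p_z) ≈ 43.79°, λ = atan2(p_y, p_x) ≈ 70.29°.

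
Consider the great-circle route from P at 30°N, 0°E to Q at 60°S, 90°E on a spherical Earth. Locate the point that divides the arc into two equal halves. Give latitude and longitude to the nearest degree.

Write both endpoints as unit vectors p₁, p₂ with components (cos φ cos λ, cos φ sin λ, sin φ).
The central angle between the endpoints is δ = arccos(p₁·p₂) ≈ 2.019 rad (115.7°).
Interpolate at f = 1/2 with slerp weights a = sin((1−f)δ)/sin δ ≈ 0.939, b = sin(fδ)/sin δ ≈ 0.939.
p = a·p₁ + b·p₂ ≈ (0.813, 0.470, -0.344); φ = arcsin(p_z) ≈ -20.10°, λ = atan2(p_y, p_x) ≈ 30.00°.

≈ 20°S, 30°E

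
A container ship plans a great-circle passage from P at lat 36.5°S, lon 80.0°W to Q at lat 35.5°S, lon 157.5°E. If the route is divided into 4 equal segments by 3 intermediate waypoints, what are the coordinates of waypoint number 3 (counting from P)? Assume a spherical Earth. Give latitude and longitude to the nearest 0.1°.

≈ lat 50.0°S, lon 178.6°W

Convert each endpoint to a unit vector on the sphere (x = cos φ cos λ, y = cos φ sin λ, z = sin φ).
The central angle between the endpoints is δ = arccos(p₁·p₂) ≈ 1.577 rad (90.4°).
Interpolate at f = 3/4 with slerp weights a = sin((1−f)δ)/sin δ ≈ 0.384, b = sin(fδ)/sin δ ≈ 0.926.
p = a·p₁ + b·p₂ ≈ (-0.643, -0.016, -0.766); φ = arcsin(p_z) ≈ -50.00°, λ = atan2(p_y, p_x) ≈ -178.60°.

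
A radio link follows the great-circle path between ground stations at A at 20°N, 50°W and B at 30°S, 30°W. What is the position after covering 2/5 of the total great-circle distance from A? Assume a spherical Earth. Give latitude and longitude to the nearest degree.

≈ 0°N, 42°W

Write both endpoints as unit vectors p₁, p₂ with components (cos φ cos λ, cos φ sin λ, sin φ).
The central angle between the endpoints is δ = arccos(p₁·p₂) ≈ 0.935 rad (53.6°).
Interpolate at f = 2/5 with slerp weights a = sin((1−f)δ)/sin δ ≈ 0.661, b = sin(fδ)/sin δ ≈ 0.454.
p = a·p₁ + b·p₂ ≈ (0.740, -0.673, -0.001); φ = arcsin(p_z) ≈ -0.05°, λ = atan2(p_y, p_x) ≈ -42.27°.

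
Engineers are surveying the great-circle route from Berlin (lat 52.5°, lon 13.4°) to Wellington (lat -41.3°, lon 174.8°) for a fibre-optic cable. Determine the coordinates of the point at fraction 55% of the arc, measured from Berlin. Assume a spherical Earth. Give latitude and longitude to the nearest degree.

≈ lat 20°, lon 132°

Write both endpoints as unit vectors p₁, p₂ with components (cos φ cos λ, cos φ sin λ, sin φ).
The central angle between the endpoints is δ = arccos(p₁·p₂) ≈ 2.848 rad (163.2°).
Interpolate at f = 0.55 with slerp weights a = sin((1−f)δ)/sin δ ≈ 3.306, b = sin(fδ)/sin δ ≈ 3.450.
p = a·p₁ + b·p₂ ≈ (-0.623, 0.701, 0.346); φ = arcsin(p_z) ≈ 20.26°, λ = atan2(p_y, p_x) ≈ 131.62°.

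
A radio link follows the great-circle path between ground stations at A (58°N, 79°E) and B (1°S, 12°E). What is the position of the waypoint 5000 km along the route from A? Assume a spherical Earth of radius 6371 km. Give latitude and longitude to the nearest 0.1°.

≈ (28.0°N, 30.3°E)

From cos δ = sin φ₁ sin φ₂ + cos φ₁ cos φ₂ cos Δλ, the central angle is δ ≈ 1.377 rad (78.9°). The total great-circle distance is δ·R ≈ 1.377 × 6371 ≈ 8775 km, so the target fraction is f = 5000/8775 ≈ 0.570.
Interpolate at f ≈ 0.570 with slerp weights a = sin((1−f)δ)/sin δ ≈ 0.569, b = sin(fδ)/sin δ ≈ 0.720.
p = a·p₁ + b·p₂ ≈ (0.762, 0.446, 0.470); φ = arcsin(p_z) ≈ 28.04°, λ = atan2(p_y, p_x) ≈ 30.33°.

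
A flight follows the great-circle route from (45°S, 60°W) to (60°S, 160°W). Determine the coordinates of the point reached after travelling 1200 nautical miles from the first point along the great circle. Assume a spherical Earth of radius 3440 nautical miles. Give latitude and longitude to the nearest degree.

Convert each endpoint to a unit vector on the sphere (x = cos φ cos λ, y = cos φ sin λ, z = sin φ).
The central angle between the endpoints is δ = arccos(p₁·p₂) ≈ 0.987 rad (56.6°). The total great-circle distance is δ·R ≈ 0.987 × 3440 ≈ 3396 nmi, so the target fraction is f = 1200/3396 ≈ 0.353.
Interpolate at f ≈ 0.353 with slerp weights a = sin((1−f)δ)/sin δ ≈ 0.714, b = sin(fδ)/sin δ ≈ 0.410.
p = a·p₁ + b·p₂ ≈ (0.060, -0.507, -0.860); φ = arcsin(p_z) ≈ -59.28°, λ = atan2(p_y, p_x) ≈ -83.25°.

≈ (59°S, 83°W)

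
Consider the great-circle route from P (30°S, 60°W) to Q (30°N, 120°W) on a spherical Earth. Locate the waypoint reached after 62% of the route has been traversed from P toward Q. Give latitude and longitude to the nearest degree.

The haversine formula gives a central angle δ ≈ 1.445 rad (82.8°) between the endpoints.
Interpolate at f = 0.62 with slerp weights a = sin((1−f)δ)/sin δ ≈ 0.526, b = sin(fδ)/sin δ ≈ 0.787.
p = a·p₁ + b·p₂ ≈ (-0.113, -0.985, 0.130); φ = arcsin(p_z) ≈ 7.50°, λ = atan2(p_y, p_x) ≈ -96.54°.

≈ (7°N, 97°W)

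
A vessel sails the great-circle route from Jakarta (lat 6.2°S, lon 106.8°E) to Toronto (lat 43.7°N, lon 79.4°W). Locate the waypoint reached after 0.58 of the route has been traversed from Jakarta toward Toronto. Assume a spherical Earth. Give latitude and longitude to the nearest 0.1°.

≈ lat 74.4°N, lon 134.8°E

Write both endpoints as unit vectors p₁, p₂ with components (cos φ cos λ, cos φ sin λ, sin φ).
The central angle between the endpoints is δ = arccos(p₁·p₂) ≈ 2.480 rad (142.1°).
Interpolate at f = 0.58 with slerp weights a = sin((1−f)δ)/sin δ ≈ 1.405, b = sin(fδ)/sin δ ≈ 1.614.
p = a·p₁ + b·p₂ ≈ (-0.189, 0.191, 0.963); φ = arcsin(p_z) ≈ 74.41°, λ = atan2(p_y, p_x) ≈ 134.77°.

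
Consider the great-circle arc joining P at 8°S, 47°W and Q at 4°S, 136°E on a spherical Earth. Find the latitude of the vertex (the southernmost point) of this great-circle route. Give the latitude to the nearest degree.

≈ 76°S

The great circle lies in the plane with unit normal n̂ = (p₁ × p₂)/|p₁ × p₂|.
Here n̂_z ≈ -0.241; the vertex latitude is φ_max = arccos|n̂_z| ≈ 76.0°.
Check via Clairaut: cos φ_max = |cos φ₁| · sin C = cos(8.0°)·sin(165.9°) ≈ 0.241, again giving ≈ 76.0°.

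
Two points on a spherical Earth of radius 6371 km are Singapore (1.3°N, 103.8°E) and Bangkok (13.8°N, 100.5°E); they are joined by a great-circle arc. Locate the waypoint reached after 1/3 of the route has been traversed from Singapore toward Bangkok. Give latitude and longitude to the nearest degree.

The haversine formula gives a central angle δ ≈ 0.225 rad (12.9°) between the endpoints.
Interpolate at f = 1/3 with slerp weights a = sin((1−f)δ)/sin δ ≈ 0.670, b = sin(fδ)/sin δ ≈ 0.336.
p = a·p₁ + b·p₂ ≈ (-0.219, 0.971, 0.095); φ = arcsin(p_z) ≈ 5.47°, λ = atan2(p_y, p_x) ≈ 102.72°.

≈ 5°N, 103°E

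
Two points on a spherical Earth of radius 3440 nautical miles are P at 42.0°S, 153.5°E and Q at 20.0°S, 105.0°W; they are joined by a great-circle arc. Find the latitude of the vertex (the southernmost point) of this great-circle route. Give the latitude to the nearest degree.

≈ 47°S

The great circle lies in the plane with unit normal n̂ = (p₁ × p₂)/|p₁ × p₂|.
Here n̂_z ≈ +0.687; the vertex latitude is φ_max = arccos|n̂_z| ≈ 46.6°.
Check via Clairaut: cos φ_max = |cos φ₁| · sin C = cos(42.0°)·sin(112.4°) ≈ 0.687, again giving ≈ 46.6°.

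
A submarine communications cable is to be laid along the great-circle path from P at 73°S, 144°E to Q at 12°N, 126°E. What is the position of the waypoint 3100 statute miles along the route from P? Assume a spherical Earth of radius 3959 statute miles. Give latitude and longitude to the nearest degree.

≈ 29°S, 130°E

Convert each endpoint to a unit vector on the sphere (x = cos φ cos λ, y = cos φ sin λ, z = sin φ).
The central angle between the endpoints is δ = arccos(p₁·p₂) ≈ 1.498 rad (85.8°). The total great-circle distance is δ·R ≈ 1.498 × 3959 ≈ 5929 mi, so the target fraction is f = 3100/5929 ≈ 0.523.
Interpolate at f ≈ 0.523 with slerp weights a = sin((1−f)δ)/sin δ ≈ 0.657, b = sin(fδ)/sin δ ≈ 0.707.
p = a·p₁ + b·p₂ ≈ (-0.562, 0.673, -0.481); φ = arcsin(p_z) ≈ -28.77°, λ = atan2(p_y, p_x) ≈ 129.88°.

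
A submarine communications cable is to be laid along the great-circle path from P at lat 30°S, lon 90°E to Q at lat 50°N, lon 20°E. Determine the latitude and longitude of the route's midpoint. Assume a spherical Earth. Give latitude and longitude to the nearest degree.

Convert each endpoint to a unit vector on the sphere (x = cos φ cos λ, y = cos φ sin λ, z = sin φ).
The central angle between the endpoints is δ = arccos(p₁·p₂) ≈ 1.765 rad (101.1°).
Interpolate at f = 1/2 with slerp weights a = sin((1−f)δ)/sin δ ≈ 0.787, b = sin(fδ)/sin δ ≈ 0.787.
p = a·p₁ + b·p₂ ≈ (0.475, 0.855, 0.209); φ = arcsin(p_z) ≈ 12.09°, λ = atan2(p_y, p_x) ≈ 60.91°.

≈ lat 12°N, lon 61°E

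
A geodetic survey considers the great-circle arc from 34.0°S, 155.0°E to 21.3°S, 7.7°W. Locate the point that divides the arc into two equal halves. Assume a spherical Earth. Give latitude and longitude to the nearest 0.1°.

≈ 72.9°S, 52.7°E

Convert each endpoint to a unit vector on the sphere (x = cos φ cos λ, y = cos φ sin λ, z = sin φ).
The central angle between the endpoints is δ = arccos(p₁·p₂) ≈ 2.135 rad (122.3°).
Interpolate at f = 1/2 with slerp weights a = sin((1−f)δ)/sin δ ≈ 1.036, b = sin(fδ)/sin δ ≈ 1.036.
p = a·p₁ + b·p₂ ≈ (0.178, 0.234, -0.956); φ = arcsin(p_z) ≈ -72.91°, λ = atan2(p_y, p_x) ≈ 52.68°.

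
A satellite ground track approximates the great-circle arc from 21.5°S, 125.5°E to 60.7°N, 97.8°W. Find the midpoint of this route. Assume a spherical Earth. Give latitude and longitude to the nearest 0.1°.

Convert each endpoint to a unit vector on the sphere (x = cos φ cos λ, y = cos φ sin λ, z = sin φ).
The central angle between the endpoints is δ = arccos(p₁·p₂) ≈ 2.280 rad (130.6°).
Interpolate at f = 1/2 with slerp weights a = sin((1−f)δ)/sin δ ≈ 1.197, b = sin(fδ)/sin δ ≈ 1.197.
p = a·p₁ + b·p₂ ≈ (-0.726, 0.326, 0.605); φ = arcsin(p_z) ≈ 37.24°, λ = atan2(p_y, p_x) ≈ 155.80°.

≈ 37.2°N, 155.8°E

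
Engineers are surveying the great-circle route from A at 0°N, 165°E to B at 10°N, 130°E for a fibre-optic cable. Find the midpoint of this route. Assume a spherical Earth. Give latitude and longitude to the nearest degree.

The haversine formula gives a central angle δ ≈ 0.632 rad (36.2°) between the endpoints.
Interpolate at f = 1/2 with slerp weights a = sin((1−f)δ)/sin δ ≈ 0.526, b = sin(fδ)/sin δ ≈ 0.526.
p = a·p₁ + b·p₂ ≈ (-0.841, 0.533, 0.091); φ = arcsin(p_z) ≈ 5.24°, λ = atan2(p_y, p_x) ≈ 147.64°.

≈ 5°N, 148°E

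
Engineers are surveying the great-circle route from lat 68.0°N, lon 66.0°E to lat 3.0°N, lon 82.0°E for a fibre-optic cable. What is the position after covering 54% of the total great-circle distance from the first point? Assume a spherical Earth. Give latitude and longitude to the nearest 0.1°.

≈ lat 33.1°N, lon 78.1°E

Write both endpoints as unit vectors p₁, p₂ with components (cos φ cos λ, cos φ sin λ, sin φ).
The central angle between the endpoints is δ = arccos(p₁·p₂) ≈ 1.150 rad (65.9°).
Interpolate at f = 0.54 with slerp weights a = sin((1−f)δ)/sin δ ≈ 0.553, b = sin(fδ)/sin δ ≈ 0.638.
p = a·p₁ + b·p₂ ≈ (0.173, 0.820, 0.546); φ = arcsin(p_z) ≈ 33.10°, λ = atan2(p_y, p_x) ≈ 78.09°.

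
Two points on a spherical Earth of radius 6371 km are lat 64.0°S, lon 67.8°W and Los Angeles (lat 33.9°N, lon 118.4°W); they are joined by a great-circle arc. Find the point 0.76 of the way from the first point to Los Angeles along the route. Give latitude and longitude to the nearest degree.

Convert each endpoint to a unit vector on the sphere (x = cos φ cos λ, y = cos φ sin λ, z = sin φ).
The central angle between the endpoints is δ = arccos(p₁·p₂) ≈ 1.845 rad (105.7°).
Interpolate at f = 0.76 with slerp weights a = sin((1−f)δ)/sin δ ≈ 0.445, b = sin(fδ)/sin δ ≈ 1.024.
p = a·p₁ + b·p₂ ≈ (-0.331, -0.928, 0.171); φ = arcsin(p_z) ≈ 9.86°, λ = atan2(p_y, p_x) ≈ -109.60°.

≈ lat 10°N, lon 110°W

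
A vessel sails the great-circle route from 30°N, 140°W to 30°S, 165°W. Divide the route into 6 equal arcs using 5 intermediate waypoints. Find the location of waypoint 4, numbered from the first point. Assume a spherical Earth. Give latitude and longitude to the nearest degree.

Write both endpoints as unit vectors p₁, p₂ with components (cos φ cos λ, cos φ sin λ, sin φ).
The central angle between the endpoints is δ = arccos(p₁·p₂) ≈ 1.127 rad (64.5°).
Interpolate at f = 4/6 with slerp weights a = sin((1−f)δ)/sin δ ≈ 0.406, b = sin(fδ)/sin δ ≈ 0.756.
p = a·p₁ + b·p₂ ≈ (-0.902, -0.396, -0.175); φ = arcsin(p_z) ≈ -10.07°, λ = atan2(p_y, p_x) ≈ -156.32°.

≈ 10°S, 156°W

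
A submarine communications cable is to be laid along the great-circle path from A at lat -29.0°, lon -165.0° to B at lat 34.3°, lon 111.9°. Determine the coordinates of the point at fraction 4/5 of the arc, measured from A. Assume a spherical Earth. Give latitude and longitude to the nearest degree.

≈ lat 23°, lon 131°

Write both endpoints as unit vectors p₁, p₂ with components (cos φ cos λ, cos φ sin λ, sin φ).
The central angle between the endpoints is δ = arccos(p₁·p₂) ≈ 1.758 rad (100.7°).
Interpolate at f = 4/5 with slerp weights a = sin((1−f)δ)/sin δ ≈ 0.351, b = sin(fδ)/sin δ ≈ 1.004.
p = a·p₁ + b·p₂ ≈ (-0.606, 0.690, 0.396); φ = arcsin(p_z) ≈ 23.32°, λ = atan2(p_y, p_x) ≈ 131.26°.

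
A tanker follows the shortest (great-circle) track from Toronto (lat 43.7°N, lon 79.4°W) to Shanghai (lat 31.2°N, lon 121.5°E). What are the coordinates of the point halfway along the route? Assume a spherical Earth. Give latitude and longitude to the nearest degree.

≈ lat 75°N, lon 177°E

From cos δ = sin φ₁ sin φ₂ + cos φ₁ cos φ₂ cos Δλ, the central angle is δ ≈ 1.792 rad (102.7°).
Interpolate at f = 1/2 with slerp weights a = sin((1−f)δ)/sin δ ≈ 0.801, b = sin(fδ)/sin δ ≈ 0.801.
p = a·p₁ + b·p₂ ≈ (-0.251, 0.015, 0.968); φ = arcsin(p_z) ≈ 75.42°, λ = atan2(p_y, p_x) ≈ 176.59°.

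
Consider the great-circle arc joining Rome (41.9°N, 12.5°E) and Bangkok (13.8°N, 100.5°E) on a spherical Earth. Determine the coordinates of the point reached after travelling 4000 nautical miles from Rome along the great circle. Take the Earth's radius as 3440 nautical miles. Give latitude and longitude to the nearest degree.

≈ 22°N, 90°E

Convert each endpoint to a unit vector on the sphere (x = cos φ cos λ, y = cos φ sin λ, z = sin φ).
The central angle between the endpoints is δ = arccos(p₁·p₂) ≈ 1.385 rad (79.4°). The total great-circle distance is δ·R ≈ 1.385 × 3440 ≈ 4765 nmi, so the target fraction is f = 4000/4765 ≈ 0.839.
Interpolate at f ≈ 0.839 with slerp weights a = sin((1−f)δ)/sin δ ≈ 0.224, b = sin(fδ)/sin δ ≈ 0.934.
p = a·p₁ + b·p₂ ≈ (-0.002, 0.928, 0.373); φ = arcsin(p_z) ≈ 21.88°, λ = atan2(p_y, p_x) ≈ 90.14°.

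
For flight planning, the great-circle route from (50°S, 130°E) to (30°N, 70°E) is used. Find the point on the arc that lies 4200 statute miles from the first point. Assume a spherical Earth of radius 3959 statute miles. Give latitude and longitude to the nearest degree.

From cos δ = sin φ₁ sin φ₂ + cos φ₁ cos φ₂ cos Δλ, the central angle is δ ≈ 1.676 rad (96.0°). The total great-circle distance is δ·R ≈ 1.676 × 3959 ≈ 6634 mi, so the target fraction is f = 4200/6634 ≈ 0.633.
Interpolate at f ≈ 0.633 with slerp weights a = sin((1−f)δ)/sin δ ≈ 0.580, b = sin(fδ)/sin δ ≈ 0.878.
p = a·p₁ + b·p₂ ≈ (0.020, 1.000, -0.005); φ = arcsin(p_z) ≈ -0.31°, λ = atan2(p_y, p_x) ≈ 88.84°.

≈ (0°N, 89°E)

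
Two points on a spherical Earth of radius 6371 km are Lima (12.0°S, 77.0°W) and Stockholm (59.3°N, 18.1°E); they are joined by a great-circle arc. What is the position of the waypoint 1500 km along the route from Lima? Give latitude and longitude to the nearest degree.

≈ 0°N, 70°W

The haversine formula gives a central angle δ ≈ 1.796 rad (102.9°) between the endpoints. The total great-circle distance is δ·R ≈ 1.796 × 6371 ≈ 11441 km, so the target fraction is f = 1500/11441 ≈ 0.131.
Interpolate at f ≈ 0.131 with slerp weights a = sin((1−f)δ)/sin δ ≈ 1.026, b = sin(fδ)/sin δ ≈ 0.239.
p = a·p₁ + b·p₂ ≈ (0.342, -0.940, -0.008); φ = arcsin(p_z) ≈ -0.43°, λ = atan2(p_y, p_x) ≈ -70.01°.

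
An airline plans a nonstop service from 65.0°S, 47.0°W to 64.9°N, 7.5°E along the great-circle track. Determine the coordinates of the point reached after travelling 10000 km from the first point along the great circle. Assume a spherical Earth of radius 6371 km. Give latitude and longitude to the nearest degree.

From cos δ = sin φ₁ sin φ₂ + cos φ₁ cos φ₂ cos Δλ, the central angle is δ ≈ 2.370 rad (135.8°). The total great-circle distance is δ·R ≈ 2.370 × 6371 ≈ 15098 km, so the target fraction is f = 10000/15098 ≈ 0.662.
Interpolate at f ≈ 0.662 with slerp weights a = sin((1−f)δ)/sin δ ≈ 1.029, b = sin(fδ)/sin δ ≈ 1.434.
p = a·p₁ + b·p₂ ≈ (0.899, -0.239, 0.366); φ = arcsin(p_z) ≈ 21.48°, λ = atan2(p_y, p_x) ≈ -14.85°.

≈ 21°N, 15°W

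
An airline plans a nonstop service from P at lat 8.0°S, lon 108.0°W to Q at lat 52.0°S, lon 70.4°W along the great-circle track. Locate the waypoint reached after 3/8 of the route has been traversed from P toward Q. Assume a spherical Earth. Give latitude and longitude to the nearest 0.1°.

≈ lat 25.6°S, lon 97.8°W

The haversine formula gives a central angle δ ≈ 0.936 rad (53.7°) between the endpoints.
Interpolate at f = 3/8 with slerp weights a = sin((1−f)δ)/sin δ ≈ 0.686, b = sin(fδ)/sin δ ≈ 0.427.
p = a·p₁ + b·p₂ ≈ (-0.122, -0.894, -0.432); φ = arcsin(p_z) ≈ -25.59°, λ = atan2(p_y, p_x) ≈ -97.75°.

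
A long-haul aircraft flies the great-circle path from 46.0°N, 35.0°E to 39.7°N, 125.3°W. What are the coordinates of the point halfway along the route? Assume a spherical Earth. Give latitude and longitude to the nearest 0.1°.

The haversine formula gives a central angle δ ≈ 1.615 rad (92.5°) between the endpoints.
Interpolate at f = 1/2 with slerp weights a = sin((1−f)δ)/sin δ ≈ 0.723, b = sin(fδ)/sin δ ≈ 0.723.
p = a·p₁ + b·p₂ ≈ (0.090, -0.166, 0.982); φ = arcsin(p_z) ≈ 79.12°, λ = atan2(p_y, p_x) ≈ -61.53°.

≈ 79.1°N, 61.5°W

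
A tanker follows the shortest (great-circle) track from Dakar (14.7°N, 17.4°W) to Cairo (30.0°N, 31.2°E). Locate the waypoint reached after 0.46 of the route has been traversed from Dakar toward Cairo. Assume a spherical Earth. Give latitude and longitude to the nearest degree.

The haversine formula gives a central angle δ ≈ 0.822 rad (47.1°) between the endpoints.
Interpolate at f = 0.46 with slerp weights a = sin((1−f)δ)/sin δ ≈ 0.586, b = sin(fδ)/sin δ ≈ 0.504.
p = a·p₁ + b·p₂ ≈ (0.914, 0.057, 0.401); φ = arcsin(p_z) ≈ 23.63°, λ = atan2(p_y, p_x) ≈ 3.54°.

≈ 24°N, 4°E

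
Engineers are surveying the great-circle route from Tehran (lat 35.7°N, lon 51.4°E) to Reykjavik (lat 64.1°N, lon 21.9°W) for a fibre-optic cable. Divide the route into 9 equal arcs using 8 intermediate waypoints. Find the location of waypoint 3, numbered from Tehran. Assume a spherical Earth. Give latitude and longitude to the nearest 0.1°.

≈ lat 49.4°N, lon 37.4°E

Write both endpoints as unit vectors p₁, p₂ with components (cos φ cos λ, cos φ sin λ, sin φ).
The central angle between the endpoints is δ = arccos(p₁·p₂) ≈ 0.893 rad (51.2°).
Interpolate at f = 3/9 with slerp weights a = sin((1−f)δ)/sin δ ≈ 0.720, b = sin(fδ)/sin δ ≈ 0.377.
p = a·p₁ + b·p₂ ≈ (0.517, 0.396, 0.759); φ = arcsin(p_z) ≈ 49.36°, λ = atan2(p_y, p_x) ≈ 37.40°.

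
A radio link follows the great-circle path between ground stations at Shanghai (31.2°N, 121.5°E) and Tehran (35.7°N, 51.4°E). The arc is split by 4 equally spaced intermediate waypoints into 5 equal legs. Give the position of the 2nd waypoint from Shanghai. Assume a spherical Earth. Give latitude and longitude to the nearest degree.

Write both endpoints as unit vectors p₁, p₂ with components (cos φ cos λ, cos φ sin λ, sin φ).
The central angle between the endpoints is δ = arccos(p₁·p₂) ≈ 1.002 rad (57.4°).
Interpolate at f = 2/5 with slerp weights a = sin((1−f)δ)/sin δ ≈ 0.671, b = sin(fδ)/sin δ ≈ 0.463.
p = a·p₁ + b·p₂ ≈ (-0.065, 0.783, 0.618); φ = arcsin(p_z) ≈ 38.17°, λ = atan2(p_y, p_x) ≈ 94.77°.

≈ (38°N, 95°E)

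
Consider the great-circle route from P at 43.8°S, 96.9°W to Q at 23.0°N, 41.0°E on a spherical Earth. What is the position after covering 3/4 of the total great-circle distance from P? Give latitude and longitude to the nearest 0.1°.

≈ 1.7°S, 15.6°E

The haversine formula gives a central angle δ ≈ 2.439 rad (139.8°) between the endpoints.
Interpolate at f = 3/4 with slerp weights a = sin((1−f)δ)/sin δ ≈ 0.887, b = sin(fδ)/sin δ ≈ 1.497.
p = a·p₁ + b·p₂ ≈ (0.963, 0.268, -0.029); φ = arcsin(p_z) ≈ -1.66°, λ = atan2(p_y, p_x) ≈ 15.58°.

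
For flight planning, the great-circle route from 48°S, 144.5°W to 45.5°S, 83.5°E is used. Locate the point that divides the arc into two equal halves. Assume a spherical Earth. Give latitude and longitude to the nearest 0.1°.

Convert each endpoint to a unit vector on the sphere (x = cos φ cos λ, y = cos φ sin λ, z = sin φ).
The central angle between the endpoints is δ = arccos(p₁·p₂) ≈ 1.353 rad (77.5°).
Interpolate at f = 1/2 with slerp weights a = sin((1−f)δ)/sin δ ≈ 0.641, b = sin(fδ)/sin δ ≈ 0.641.
p = a·p₁ + b·p₂ ≈ (-0.298, 0.197, -0.934); φ = arcsin(p_z) ≈ -69.04°, λ = atan2(p_y, p_x) ≈ 146.52°.

≈ 69.0°S, 146.5°E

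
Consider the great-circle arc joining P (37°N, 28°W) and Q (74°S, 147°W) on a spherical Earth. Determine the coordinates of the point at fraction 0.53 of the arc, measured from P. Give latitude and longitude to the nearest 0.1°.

Write both endpoints as unit vectors p₁, p₂ with components (cos φ cos λ, cos φ sin λ, sin φ).
The central angle between the endpoints is δ = arccos(p₁·p₂) ≈ 2.326 rad (133.3°).
Interpolate at f = 0.53 with slerp weights a = sin((1−f)δ)/sin δ ≈ 1.219, b = sin(fδ)/sin δ ≈ 1.295.
p = a·p₁ + b·p₂ ≈ (0.560, -0.652, -0.511); φ = arcsin(p_z) ≈ -30.75°, λ = atan2(p_y, p_x) ≈ -49.30°.

≈ (30.7°S, 49.3°W)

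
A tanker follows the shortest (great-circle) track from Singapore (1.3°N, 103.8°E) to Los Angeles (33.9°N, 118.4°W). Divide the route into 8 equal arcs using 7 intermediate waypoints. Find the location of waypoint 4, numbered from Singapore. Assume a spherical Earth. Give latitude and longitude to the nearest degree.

≈ 41°N, 159°E

Convert each endpoint to a unit vector on the sphere (x = cos φ cos λ, y = cos φ sin λ, z = sin φ).
The central angle between the endpoints is δ = arccos(p₁·p₂) ≈ 2.217 rad (127.0°).
Interpolate at f = 4/8 with slerp weights a = sin((1−f)δ)/sin δ ≈ 1.121, b = sin(fδ)/sin δ ≈ 1.121.
p = a·p₁ + b·p₂ ≈ (-0.710, 0.270, 0.651); φ = arcsin(p_z) ≈ 40.59°, λ = atan2(p_y, p_x) ≈ 159.18°.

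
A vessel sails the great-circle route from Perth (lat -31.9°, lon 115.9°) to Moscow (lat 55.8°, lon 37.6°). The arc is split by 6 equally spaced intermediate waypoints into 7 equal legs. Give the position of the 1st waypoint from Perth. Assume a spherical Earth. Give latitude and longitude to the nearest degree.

The haversine formula gives a central angle δ ≈ 1.918 rad (109.9°) between the endpoints.
Interpolate at f = 1/7 with slerp weights a = sin((1−f)δ)/sin δ ≈ 1.061, b = sin(fδ)/sin δ ≈ 0.288.
p = a·p₁ + b·p₂ ≈ (-0.265, 0.909, -0.322); φ = arcsin(p_z) ≈ -18.81°, λ = atan2(p_y, p_x) ≈ 106.27°.

≈ lat -19°, lon 106°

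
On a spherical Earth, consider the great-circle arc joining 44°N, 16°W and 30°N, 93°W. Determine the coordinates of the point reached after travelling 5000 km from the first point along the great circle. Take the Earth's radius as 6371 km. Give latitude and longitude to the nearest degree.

≈ 38°N, 77°W

Convert each endpoint to a unit vector on the sphere (x = cos φ cos λ, y = cos φ sin λ, z = sin φ).
The central angle between the endpoints is δ = arccos(p₁·p₂) ≈ 1.062 rad (60.8°). The total great-circle distance is δ·R ≈ 1.062 × 6371 ≈ 6764 km, so the target fraction is f = 5000/6764 ≈ 0.739.
Interpolate at f ≈ 0.739 with slerp weights a = sin((1−f)δ)/sin δ ≈ 0.313, b = sin(fδ)/sin δ ≈ 0.809.
p = a·p₁ + b·p₂ ≈ (0.180, -0.762, 0.622); φ = arcsin(p_z) ≈ 38.47°, λ = atan2(p_y, p_x) ≈ -76.73°.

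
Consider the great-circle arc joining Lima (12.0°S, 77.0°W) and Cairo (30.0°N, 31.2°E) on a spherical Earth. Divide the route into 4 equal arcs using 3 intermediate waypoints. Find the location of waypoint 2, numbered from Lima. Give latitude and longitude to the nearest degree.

Write both endpoints as unit vectors p₁, p₂ with components (cos φ cos λ, cos φ sin λ, sin φ).
The central angle between the endpoints is δ = arccos(p₁·p₂) ≈ 1.948 rad (111.6°).
Interpolate at f = 2/4 with slerp weights a = sin((1−f)δ)/sin δ ≈ 0.890, b = sin(fδ)/sin δ ≈ 0.890.
p = a·p₁ + b·p₂ ≈ (0.855, -0.449, 0.260); φ = arcsin(p_z) ≈ 15.06°, λ = atan2(p_y, p_x) ≈ -27.70°.

≈ 15°N, 28°W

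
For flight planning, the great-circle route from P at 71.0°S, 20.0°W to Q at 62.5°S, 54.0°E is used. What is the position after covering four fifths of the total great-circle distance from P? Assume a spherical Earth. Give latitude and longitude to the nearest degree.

From cos δ = sin φ₁ sin φ₂ + cos φ₁ cos φ₂ cos Δλ, the central angle is δ ≈ 0.495 rad (28.3°).
Interpolate at f = 4/5 with slerp weights a = sin((1−f)δ)/sin δ ≈ 0.208, b = sin(fδ)/sin δ ≈ 0.812.
p = a·p₁ + b·p₂ ≈ (0.284, 0.280, -0.917); φ = arcsin(p_z) ≈ -66.49°, λ = atan2(p_y, p_x) ≈ 44.61°.

≈ 66°S, 45°E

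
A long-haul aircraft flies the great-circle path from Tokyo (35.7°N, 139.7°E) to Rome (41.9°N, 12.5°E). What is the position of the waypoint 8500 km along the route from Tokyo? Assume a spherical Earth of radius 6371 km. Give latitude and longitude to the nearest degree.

≈ (51°N, 25°E)

Write both endpoints as unit vectors p₁, p₂ with components (cos φ cos λ, cos φ sin λ, sin φ).
The central angle between the endpoints is δ = arccos(p₁·p₂) ≈ 1.547 rad (88.6°). The total great-circle distance is δ·R ≈ 1.547 × 6371 ≈ 9853 km, so the target fraction is f = 8500/9853 ≈ 0.863.
Interpolate at f ≈ 0.863 with slerp weights a = sin((1−f)δ)/sin δ ≈ 0.211, b = sin(fδ)/sin δ ≈ 0.972.
p = a·p₁ + b·p₂ ≈ (0.576, 0.267, 0.772); φ = arcsin(p_z) ≈ 50.57°, λ = atan2(p_y, p_x) ≈ 24.90°.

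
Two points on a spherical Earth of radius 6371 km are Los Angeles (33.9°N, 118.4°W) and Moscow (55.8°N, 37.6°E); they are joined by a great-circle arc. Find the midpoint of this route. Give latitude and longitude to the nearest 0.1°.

≈ 74.3°N, 82.6°W

Convert each endpoint to a unit vector on the sphere (x = cos φ cos λ, y = cos φ sin λ, z = sin φ).
The central angle between the endpoints is δ = arccos(p₁·p₂) ≈ 1.536 rad (88.0°).
Interpolate at f = 1/2 with slerp weights a = sin((1−f)δ)/sin δ ≈ 0.695, b = sin(fδ)/sin δ ≈ 0.695.
p = a·p₁ + b·p₂ ≈ (0.035, -0.269, 0.962); φ = arcsin(p_z) ≈ 74.25°, λ = atan2(p_y, p_x) ≈ -82.56°.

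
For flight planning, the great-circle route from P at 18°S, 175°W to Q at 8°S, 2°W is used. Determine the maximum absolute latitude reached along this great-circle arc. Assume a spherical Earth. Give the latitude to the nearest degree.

≈ 75°S

The great circle lies in the plane with unit normal n̂ = (p₁ × p₂)/|p₁ × p₂|.
Here n̂_z ≈ +0.254; the vertex latitude is φ_max = arccos|n̂_z| ≈ 75.3°.
Check via Clairaut: cos φ_max = |cos φ₁| · sin C = cos(18.0°)·sin(164.5°) ≈ 0.254, again giving ≈ 75.3°.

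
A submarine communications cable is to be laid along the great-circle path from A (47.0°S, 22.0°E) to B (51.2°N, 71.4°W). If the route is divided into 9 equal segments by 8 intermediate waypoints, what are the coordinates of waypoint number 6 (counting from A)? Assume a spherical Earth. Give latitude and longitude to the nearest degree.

Convert each endpoint to a unit vector on the sphere (x = cos φ cos λ, y = cos φ sin λ, z = sin φ).
The central angle between the endpoints is δ = arccos(p₁·p₂) ≈ 2.208 rad (126.5°).
Interpolate at f = 6/9 with slerp weights a = sin((1−f)δ)/sin δ ≈ 0.836, b = sin(fδ)/sin δ ≈ 1.239.
p = a·p₁ + b·p₂ ≈ (0.776, -0.522, 0.354); φ = arcsin(p_z) ≈ 20.74°, λ = atan2(p_y, p_x) ≈ -33.93°.

≈ (21°N, 34°W)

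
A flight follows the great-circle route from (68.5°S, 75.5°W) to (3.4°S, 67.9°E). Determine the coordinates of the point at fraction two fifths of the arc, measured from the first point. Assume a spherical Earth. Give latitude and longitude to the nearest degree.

≈ (63°S, 42°E)

Write both endpoints as unit vectors p₁, p₂ with components (cos φ cos λ, cos φ sin λ, sin φ).
The central angle between the endpoints is δ = arccos(p₁·p₂) ≈ 1.812 rad (103.8°).
Interpolate at f = 2/5 with slerp weights a = sin((1−f)δ)/sin δ ≈ 0.912, b = sin(fδ)/sin δ ≈ 0.683.
p = a·p₁ + b·p₂ ≈ (0.340, 0.308, -0.889); φ = arcsin(p_z) ≈ -62.70°, λ = atan2(p_y, p_x) ≈ 42.16°.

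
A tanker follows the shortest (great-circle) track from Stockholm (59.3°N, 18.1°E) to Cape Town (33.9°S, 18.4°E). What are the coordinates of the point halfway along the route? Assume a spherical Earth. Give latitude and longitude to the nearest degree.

≈ 13°N, 18°E

Write both endpoints as unit vectors p₁, p₂ with components (cos φ cos λ, cos φ sin λ, sin φ).
The central angle between the endpoints is δ = arccos(p₁·p₂) ≈ 1.627 rad (93.2°).
Interpolate at f = 1/2 with slerp weights a = sin((1−f)δ)/sin δ ≈ 0.728, b = sin(fδ)/sin δ ≈ 0.728.
p = a·p₁ + b·p₂ ≈ (0.926, 0.306, 0.220); φ = arcsin(p_z) ≈ 12.70°, λ = atan2(p_y, p_x) ≈ 18.29°.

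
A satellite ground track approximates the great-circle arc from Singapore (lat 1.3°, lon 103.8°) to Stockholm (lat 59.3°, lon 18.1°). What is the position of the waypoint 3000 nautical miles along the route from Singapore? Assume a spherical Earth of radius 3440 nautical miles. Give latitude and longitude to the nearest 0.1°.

Convert each endpoint to a unit vector on the sphere (x = cos φ cos λ, y = cos φ sin λ, z = sin φ).
The central angle between the endpoints is δ = arccos(p₁·p₂) ≈ 1.513 rad (86.7°). The total great-circle distance is δ·R ≈ 1.513 × 3440 ≈ 5205 nmi, so the target fraction is f = 3000/5205 ≈ 0.576.
Interpolate at f ≈ 0.576 with slerp weights a = sin((1−f)δ)/sin δ ≈ 0.599, b = sin(fδ)/sin δ ≈ 0.767.
p = a·p₁ + b·p₂ ≈ (0.229, 0.703, 0.673); φ = arcsin(p_z) ≈ 42.30°, λ = atan2(p_y, p_x) ≈ 71.93°.

≈ lat 42.3°, lon 71.9°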